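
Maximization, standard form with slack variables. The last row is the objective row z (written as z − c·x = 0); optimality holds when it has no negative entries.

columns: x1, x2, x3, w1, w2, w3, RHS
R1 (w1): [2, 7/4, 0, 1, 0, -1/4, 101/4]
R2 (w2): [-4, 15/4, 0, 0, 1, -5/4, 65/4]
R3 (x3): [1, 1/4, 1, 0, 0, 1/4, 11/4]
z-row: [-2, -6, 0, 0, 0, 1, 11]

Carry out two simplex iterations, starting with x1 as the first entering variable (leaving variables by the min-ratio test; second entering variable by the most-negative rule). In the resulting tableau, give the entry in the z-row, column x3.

126/19

Ratio test on column x1 — row 1: (101/4)/2 = 101/8; row 2: entry -4 ≤ 0; row 3: (11/4)/1 = 11/4. Minimum is 11/4 at row 3 (x3 leaves); pivot element 1.
Divide row 3 by 1; eliminate column x1 from the other rows.
Second iteration: most negative z-row entry is -11/2 in column x2, so x2 enters.
Ratio test on column x2 — row 1: (79/4)/(5/4) = 79/5; row 2: (109/4)/(19/4) = 109/19; row 3: (11/4)/(1/4) = 11. Minimum is 109/19 at row 2 (w2 leaves); pivot element 19/4.
Divide row 2 by 19/4; eliminate column x2 from the other rows.
After both pivots, the entry at the z-row, column x3 is 126/19.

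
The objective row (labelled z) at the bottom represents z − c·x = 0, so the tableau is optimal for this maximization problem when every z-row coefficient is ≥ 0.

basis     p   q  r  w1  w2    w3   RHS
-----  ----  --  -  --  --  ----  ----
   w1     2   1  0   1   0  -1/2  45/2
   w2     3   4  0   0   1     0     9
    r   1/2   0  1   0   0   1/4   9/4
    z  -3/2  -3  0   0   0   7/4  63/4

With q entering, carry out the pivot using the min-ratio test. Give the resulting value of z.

45/2

Ratio test on column q — row 1: (45/2)/1 = 45/2; row 2: 9/4 = 9/4; row 3: entry 0 ≤ 0. Minimum is 9/4 at row 2 (w2 leaves); pivot element 4.
Pivot on row 2; the z-row RHS becomes 63/4 − (-3)·(9/4) = 45/2.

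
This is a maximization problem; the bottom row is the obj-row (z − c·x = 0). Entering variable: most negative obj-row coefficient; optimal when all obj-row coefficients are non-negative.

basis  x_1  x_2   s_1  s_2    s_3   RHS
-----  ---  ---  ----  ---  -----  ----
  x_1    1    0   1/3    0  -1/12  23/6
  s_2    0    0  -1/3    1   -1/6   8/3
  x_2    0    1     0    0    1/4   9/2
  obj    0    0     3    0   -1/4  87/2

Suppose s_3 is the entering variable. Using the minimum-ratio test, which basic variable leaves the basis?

Column s_3 entries and ratios — x_1: -1/12 ≤ 0, skip; s_2: -1/6 ≤ 0, skip; x_2: (9/2)/(1/4) = 18.
Smallest ratio is 18 in the row of x_2, so x_2 leaves.

x_2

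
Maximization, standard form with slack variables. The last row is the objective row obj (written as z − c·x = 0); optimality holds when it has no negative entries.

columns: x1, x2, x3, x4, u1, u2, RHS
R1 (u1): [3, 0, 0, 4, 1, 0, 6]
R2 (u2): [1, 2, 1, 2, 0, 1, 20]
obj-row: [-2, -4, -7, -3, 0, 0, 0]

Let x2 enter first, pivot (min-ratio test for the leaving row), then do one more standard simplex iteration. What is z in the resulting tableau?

Ratio test on column x2 — row 1: entry 0 ≤ 0; row 2: 20/2 = 10. Minimum is 10 at row 2 (u2 leaves); pivot element 2.
Pivot on row 2; the obj-row RHS becomes 0 − (-4)·10 = 40.
Next entering variable (most negative obj-row entry -5): x3.
Ratio test on column x3 — row 1: entry 0 ≤ 0; row 2: 10/(1/2) = 20. Minimum is 20 at row 2 (x2 leaves); pivot element 1/2.
After the second pivot the obj-row RHS is 40 − (-5)·20 = 140.

140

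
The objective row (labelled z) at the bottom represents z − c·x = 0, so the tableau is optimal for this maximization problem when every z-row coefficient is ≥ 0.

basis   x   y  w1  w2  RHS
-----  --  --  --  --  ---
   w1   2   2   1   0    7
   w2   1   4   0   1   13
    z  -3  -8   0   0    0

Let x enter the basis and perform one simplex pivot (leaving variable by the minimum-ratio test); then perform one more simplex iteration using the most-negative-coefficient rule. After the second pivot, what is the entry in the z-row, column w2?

5/3

Ratio test on column x — row 1: 7/2 = 7/2; row 2: 13/1 = 13. Minimum is 7/2 at row 1 (w1 leaves); pivot element 2.
Divide row 1 by 2; eliminate column x from the other rows.
Second iteration: most negative z-row entry is -5 in column y, so y enters.
Ratio test on column y — row 1: (7/2)/1 = 7/2; row 2: (19/2)/3 = 19/6. Minimum is 19/6 at row 2 (w2 leaves); pivot element 3.
Divide row 2 by 3; eliminate column y from the other rows.
After both pivots, the entry at the z-row, column w2 is 5/3.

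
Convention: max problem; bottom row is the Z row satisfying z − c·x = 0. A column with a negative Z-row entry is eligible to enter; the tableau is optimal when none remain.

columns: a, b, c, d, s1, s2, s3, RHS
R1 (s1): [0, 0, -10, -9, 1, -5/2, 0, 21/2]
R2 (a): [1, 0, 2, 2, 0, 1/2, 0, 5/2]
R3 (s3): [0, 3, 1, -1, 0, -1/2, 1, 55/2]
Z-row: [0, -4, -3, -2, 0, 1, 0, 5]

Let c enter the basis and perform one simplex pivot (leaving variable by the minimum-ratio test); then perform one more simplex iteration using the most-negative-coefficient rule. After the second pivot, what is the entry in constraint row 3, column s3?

Ratio test on column c — row 1: entry -10 ≤ 0; row 2: (5/2)/2 = 5/4; row 3: (55/2)/1 = 55/2. Minimum is 5/4 at row 2 (a leaves); pivot element 2.
Divide row 2 by 2; eliminate column c from the other rows.
Second iteration: most negative Z-row entry is -4 in column b, so b enters.
Ratio test on column b — row 1: entry 0 ≤ 0; row 2: entry 0 ≤ 0; row 3: (105/4)/3 = 35/4. Minimum is 35/4 at row 3 (s3 leaves); pivot element 3.
Divide row 3 by 3; eliminate column b from the other rows.
After both pivots, the entry at constraint row 3, column s3 is 1/3.

1/3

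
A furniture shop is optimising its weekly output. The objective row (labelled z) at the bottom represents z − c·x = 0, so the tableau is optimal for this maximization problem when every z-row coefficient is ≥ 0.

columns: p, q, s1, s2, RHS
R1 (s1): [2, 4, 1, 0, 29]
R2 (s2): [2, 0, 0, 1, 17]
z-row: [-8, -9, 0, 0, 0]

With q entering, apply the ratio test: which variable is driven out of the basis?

Column q entries and ratios — s1: 29/4 = 29/4; s2: 0 ≤ 0, skip.
Smallest ratio is 29/4 in the row of s1, so s1 leaves.

s1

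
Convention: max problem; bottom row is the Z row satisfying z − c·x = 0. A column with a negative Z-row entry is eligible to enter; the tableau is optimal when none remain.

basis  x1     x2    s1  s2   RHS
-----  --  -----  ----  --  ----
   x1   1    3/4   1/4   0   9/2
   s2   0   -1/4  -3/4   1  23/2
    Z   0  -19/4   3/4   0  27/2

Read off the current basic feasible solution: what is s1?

s1 is not in the basis, so in the current basic feasible solution s1 = 0.

0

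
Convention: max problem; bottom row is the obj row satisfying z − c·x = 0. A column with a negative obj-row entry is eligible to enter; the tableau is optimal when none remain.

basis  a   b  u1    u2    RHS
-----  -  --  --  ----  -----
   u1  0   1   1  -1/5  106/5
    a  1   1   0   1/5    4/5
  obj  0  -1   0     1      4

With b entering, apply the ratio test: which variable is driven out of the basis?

a

Column b entries and ratios — u1: (106/5)/1 = 106/5; a: (4/5)/1 = 4/5.
Smallest ratio is 4/5 in the row of a, so a leaves.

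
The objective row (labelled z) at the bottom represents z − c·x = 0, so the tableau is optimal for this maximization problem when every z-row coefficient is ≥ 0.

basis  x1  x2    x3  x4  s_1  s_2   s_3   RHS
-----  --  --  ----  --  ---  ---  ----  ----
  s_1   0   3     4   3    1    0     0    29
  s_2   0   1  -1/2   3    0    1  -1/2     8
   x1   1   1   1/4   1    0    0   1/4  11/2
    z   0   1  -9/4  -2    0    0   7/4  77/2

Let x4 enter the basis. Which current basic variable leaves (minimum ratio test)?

Column x4 entries and ratios — s_1: 29/3 = 29/3; s_2: 8/3 = 8/3; x1: (11/2)/1 = 11/2.
Smallest ratio is 8/3 in the row of s_2, so s_2 leaves.

s_2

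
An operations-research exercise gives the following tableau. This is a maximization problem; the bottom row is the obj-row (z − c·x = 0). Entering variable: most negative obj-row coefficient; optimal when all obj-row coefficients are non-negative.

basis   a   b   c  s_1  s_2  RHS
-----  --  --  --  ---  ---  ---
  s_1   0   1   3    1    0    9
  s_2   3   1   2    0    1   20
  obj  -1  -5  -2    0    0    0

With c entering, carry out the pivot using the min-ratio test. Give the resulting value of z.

6

Ratio test on column c — row 1: 9/3 = 3; row 2: 20/2 = 10. Minimum is 3 at row 1 (s_1 leaves); pivot element 3.
Pivot on row 1; the obj-row RHS becomes 0 − (-2)·3 = 6.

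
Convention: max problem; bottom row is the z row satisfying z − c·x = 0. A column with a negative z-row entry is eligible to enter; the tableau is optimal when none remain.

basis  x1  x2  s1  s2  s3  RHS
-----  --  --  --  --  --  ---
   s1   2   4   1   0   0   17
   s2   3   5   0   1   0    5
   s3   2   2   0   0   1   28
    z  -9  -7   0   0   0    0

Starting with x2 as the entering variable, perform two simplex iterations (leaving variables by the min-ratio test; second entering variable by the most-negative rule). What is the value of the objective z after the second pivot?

15

Ratio test on column x2 — row 1: 17/4 = 17/4; row 2: 5/5 = 1; row 3: 28/2 = 14. Minimum is 1 at row 2 (s2 leaves); pivot element 5.
Pivot on row 2; the z-row RHS becomes 0 − (-7)·1 = 7.
Next entering variable (most negative z-row entry -24/5): x1.
Ratio test on column x1 — row 1: entry -2/5 ≤ 0; row 2: 1/(3/5) = 5/3; row 3: 26/(4/5) = 65/2. Minimum is 5/3 at row 2 (x2 leaves); pivot element 3/5.
After the second pivot the z-row RHS is 7 − (-24/5)·(5/3) = 15.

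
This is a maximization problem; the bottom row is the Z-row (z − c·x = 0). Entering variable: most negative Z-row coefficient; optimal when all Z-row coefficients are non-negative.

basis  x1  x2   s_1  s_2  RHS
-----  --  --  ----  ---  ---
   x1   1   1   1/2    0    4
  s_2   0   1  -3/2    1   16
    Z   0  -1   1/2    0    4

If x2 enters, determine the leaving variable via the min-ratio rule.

x1

Column x2 entries and ratios — x1: 4/1 = 4; s_2: 16/1 = 16.
Smallest ratio is 4 in the row of x1, so x1 leaves.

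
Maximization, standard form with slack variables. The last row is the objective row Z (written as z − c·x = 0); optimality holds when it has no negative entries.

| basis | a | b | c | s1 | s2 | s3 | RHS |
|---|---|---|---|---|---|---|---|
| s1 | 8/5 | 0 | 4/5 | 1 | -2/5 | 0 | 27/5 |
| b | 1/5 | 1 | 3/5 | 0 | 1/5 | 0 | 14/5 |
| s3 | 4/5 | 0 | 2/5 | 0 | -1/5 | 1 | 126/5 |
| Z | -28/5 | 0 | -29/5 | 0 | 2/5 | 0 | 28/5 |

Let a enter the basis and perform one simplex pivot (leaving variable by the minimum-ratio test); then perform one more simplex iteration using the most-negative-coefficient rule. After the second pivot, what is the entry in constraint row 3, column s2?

0

Ratio test on column a — row 1: (27/5)/(8/5) = 27/8; row 2: (14/5)/(1/5) = 14; row 3: (126/5)/(4/5) = 63/2. Minimum is 27/8 at row 1 (s1 leaves); pivot element 8/5.
Divide row 1 by 8/5; eliminate column a from the other rows.
Second iteration: most negative Z-row entry is -3 in column c, so c enters.
Ratio test on column c — row 1: (27/8)/(1/2) = 27/4; row 2: (17/8)/(1/2) = 17/4; row 3: entry 0 ≤ 0. Minimum is 17/4 at row 2 (b leaves); pivot element 1/2.
Divide row 2 by 1/2; eliminate column c from the other rows.
After both pivots, the entry at constraint row 3, column s2 is 0.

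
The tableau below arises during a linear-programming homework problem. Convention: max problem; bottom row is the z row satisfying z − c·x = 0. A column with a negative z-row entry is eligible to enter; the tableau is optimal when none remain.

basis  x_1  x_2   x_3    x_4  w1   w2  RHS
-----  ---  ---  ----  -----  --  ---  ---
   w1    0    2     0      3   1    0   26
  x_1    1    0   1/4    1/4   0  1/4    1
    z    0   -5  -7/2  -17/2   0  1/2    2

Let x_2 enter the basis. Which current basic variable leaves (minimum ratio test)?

Column x_2 entries and ratios — w1: 26/2 = 13; x_1: 0 ≤ 0, skip.
Smallest ratio is 13 in the row of w1, so w1 leaves.

w1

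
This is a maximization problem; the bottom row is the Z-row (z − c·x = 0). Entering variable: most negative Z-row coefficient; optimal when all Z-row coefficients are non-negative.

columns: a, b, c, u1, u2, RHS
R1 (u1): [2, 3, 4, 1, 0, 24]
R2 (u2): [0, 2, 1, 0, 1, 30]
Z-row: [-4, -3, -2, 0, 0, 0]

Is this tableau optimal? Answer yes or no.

The Z-row has a negative entry -4 in column a, so it is not optimal.

no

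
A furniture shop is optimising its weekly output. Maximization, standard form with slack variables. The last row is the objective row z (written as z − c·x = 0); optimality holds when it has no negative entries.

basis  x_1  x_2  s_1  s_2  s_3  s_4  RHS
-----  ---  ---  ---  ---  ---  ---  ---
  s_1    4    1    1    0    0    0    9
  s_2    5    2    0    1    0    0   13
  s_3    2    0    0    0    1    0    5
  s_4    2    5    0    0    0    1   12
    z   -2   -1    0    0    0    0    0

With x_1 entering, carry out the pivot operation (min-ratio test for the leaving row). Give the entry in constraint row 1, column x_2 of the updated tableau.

Ratio test on column x_1 — row 1: 9/4 = 9/4; row 2: 13/5 = 13/5; row 3: 5/2 = 5/2; row 4: 12/2 = 6. Minimum is 9/4 at row 1 (s_1 leaves); pivot element 4.
Divide row 1 by 4; eliminate column x_1 from the other rows.
In the new row 1, the x_2 entry is the old entry divided by the pivot: 1/4 = 1/4.

1/4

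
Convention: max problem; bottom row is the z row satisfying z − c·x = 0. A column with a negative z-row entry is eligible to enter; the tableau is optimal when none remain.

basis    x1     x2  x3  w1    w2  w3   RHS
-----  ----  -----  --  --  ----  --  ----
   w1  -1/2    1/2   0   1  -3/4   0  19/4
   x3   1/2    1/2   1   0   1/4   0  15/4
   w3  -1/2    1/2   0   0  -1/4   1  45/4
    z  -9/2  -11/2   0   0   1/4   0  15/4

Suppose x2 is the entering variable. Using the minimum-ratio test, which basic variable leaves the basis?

Column x2 entries and ratios — w1: (19/4)/(1/2) = 19/2; x3: (15/4)/(1/2) = 15/2; w3: (45/4)/(1/2) = 45/2.
Smallest ratio is 15/2 in the row of x3, so x3 leaves.

x3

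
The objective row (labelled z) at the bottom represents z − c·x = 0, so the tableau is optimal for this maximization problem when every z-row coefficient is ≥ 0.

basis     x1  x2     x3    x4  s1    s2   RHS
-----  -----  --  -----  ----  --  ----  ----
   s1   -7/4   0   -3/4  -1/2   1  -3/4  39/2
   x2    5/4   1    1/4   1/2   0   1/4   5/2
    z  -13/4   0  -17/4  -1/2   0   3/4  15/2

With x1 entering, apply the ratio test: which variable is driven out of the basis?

x2

Column x1 entries and ratios — s1: -7/4 ≤ 0, skip; x2: (5/2)/(5/4) = 2.
Smallest ratio is 2 in the row of x2, so x2 leaves.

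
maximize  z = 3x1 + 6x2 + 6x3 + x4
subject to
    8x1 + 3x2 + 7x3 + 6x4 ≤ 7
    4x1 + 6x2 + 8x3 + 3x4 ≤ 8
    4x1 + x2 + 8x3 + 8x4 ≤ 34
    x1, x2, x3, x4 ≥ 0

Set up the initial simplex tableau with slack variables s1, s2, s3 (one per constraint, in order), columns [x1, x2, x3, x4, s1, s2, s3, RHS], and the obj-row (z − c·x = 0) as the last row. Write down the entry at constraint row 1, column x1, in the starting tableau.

Constraint 1 has coefficient 8 on x1.

8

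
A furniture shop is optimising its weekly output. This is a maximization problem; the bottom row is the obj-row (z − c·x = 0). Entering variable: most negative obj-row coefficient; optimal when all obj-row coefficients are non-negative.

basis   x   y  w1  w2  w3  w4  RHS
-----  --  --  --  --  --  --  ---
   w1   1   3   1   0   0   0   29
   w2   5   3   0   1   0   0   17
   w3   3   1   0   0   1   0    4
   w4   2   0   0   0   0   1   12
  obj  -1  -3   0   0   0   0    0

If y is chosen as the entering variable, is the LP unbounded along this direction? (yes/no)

no

Column y has positive entries in row(s) 1, 2, 3, so the ratio test bounds it — not unbounded.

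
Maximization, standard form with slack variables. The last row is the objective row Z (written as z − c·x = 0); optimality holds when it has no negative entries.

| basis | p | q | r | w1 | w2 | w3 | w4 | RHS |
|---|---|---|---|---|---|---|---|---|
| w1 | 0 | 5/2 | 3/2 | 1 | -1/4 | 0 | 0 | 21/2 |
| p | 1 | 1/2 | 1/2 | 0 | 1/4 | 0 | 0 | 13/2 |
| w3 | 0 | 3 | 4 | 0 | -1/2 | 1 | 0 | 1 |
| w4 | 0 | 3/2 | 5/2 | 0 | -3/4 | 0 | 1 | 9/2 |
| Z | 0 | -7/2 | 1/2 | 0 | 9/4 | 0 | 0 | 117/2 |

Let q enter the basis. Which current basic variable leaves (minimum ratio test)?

Column q entries and ratios — w1: (21/2)/(5/2) = 21/5; p: (13/2)/(1/2) = 13; w3: 1/3 = 1/3; w4: (9/2)/(3/2) = 3.
Smallest ratio is 1/3 in the row of w3, so w3 leaves.

w3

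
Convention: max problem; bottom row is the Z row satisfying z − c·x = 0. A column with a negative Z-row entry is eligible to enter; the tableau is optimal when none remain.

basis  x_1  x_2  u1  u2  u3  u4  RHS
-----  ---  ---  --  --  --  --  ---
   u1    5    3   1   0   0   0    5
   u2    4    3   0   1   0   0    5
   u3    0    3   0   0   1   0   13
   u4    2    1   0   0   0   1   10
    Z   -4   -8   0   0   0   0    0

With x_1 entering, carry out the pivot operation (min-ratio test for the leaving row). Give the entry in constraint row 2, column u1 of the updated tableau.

-4/5

Ratio test on column x_1 — row 1: 5/5 = 1; row 2: 5/4 = 5/4; row 3: entry 0 ≤ 0; row 4: 10/2 = 5. Minimum is 1 at row 1 (u1 leaves); pivot element 5.
Divide row 1 by 5; eliminate column x_1 from the other rows.
Row 2 update in column u1: 0 − 4·(1/5) = -4/5.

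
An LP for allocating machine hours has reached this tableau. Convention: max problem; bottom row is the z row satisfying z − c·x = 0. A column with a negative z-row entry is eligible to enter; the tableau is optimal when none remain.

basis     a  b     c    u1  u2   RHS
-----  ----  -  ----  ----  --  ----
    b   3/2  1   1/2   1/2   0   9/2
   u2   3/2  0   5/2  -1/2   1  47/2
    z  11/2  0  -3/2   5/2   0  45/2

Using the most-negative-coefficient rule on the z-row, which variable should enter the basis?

Negative z-row entries: c: -3/2.
The most negative is -3/2 in column c, so c enters.

c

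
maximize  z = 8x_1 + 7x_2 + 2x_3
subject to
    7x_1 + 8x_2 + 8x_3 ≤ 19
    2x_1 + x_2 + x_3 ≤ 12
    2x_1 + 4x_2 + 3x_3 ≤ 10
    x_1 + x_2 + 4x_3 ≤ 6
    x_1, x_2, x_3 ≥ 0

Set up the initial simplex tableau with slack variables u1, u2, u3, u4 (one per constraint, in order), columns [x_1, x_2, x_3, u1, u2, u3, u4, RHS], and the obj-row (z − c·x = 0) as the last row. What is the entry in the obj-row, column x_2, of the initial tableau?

The obj-row carries the negated objective coefficients: the x_2 entry is -7.

-7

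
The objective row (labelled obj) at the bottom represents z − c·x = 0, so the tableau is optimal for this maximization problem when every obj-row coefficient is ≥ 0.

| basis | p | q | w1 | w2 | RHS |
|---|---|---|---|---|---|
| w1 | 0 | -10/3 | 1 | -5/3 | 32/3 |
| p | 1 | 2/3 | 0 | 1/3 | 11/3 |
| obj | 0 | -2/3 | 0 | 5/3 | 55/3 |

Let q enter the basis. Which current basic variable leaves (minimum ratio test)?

p

Column q entries and ratios — w1: -10/3 ≤ 0, skip; p: (11/3)/(2/3) = 11/2.
Smallest ratio is 11/2 in the row of p, so p leaves.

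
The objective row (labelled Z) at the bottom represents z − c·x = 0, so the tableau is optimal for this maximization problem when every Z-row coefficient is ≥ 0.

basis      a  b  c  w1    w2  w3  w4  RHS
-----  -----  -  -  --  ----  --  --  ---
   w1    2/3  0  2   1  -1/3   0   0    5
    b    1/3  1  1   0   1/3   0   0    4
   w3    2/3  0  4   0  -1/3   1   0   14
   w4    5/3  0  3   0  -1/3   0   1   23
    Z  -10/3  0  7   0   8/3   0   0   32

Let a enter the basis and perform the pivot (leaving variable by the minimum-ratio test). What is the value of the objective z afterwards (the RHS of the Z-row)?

57

Ratio test on column a — row 1: 5/(2/3) = 15/2; row 2: 4/(1/3) = 12; row 3: 14/(2/3) = 21; row 4: 23/(5/3) = 69/5. Minimum is 15/2 at row 1 (w1 leaves); pivot element 2/3.
Pivot on row 1; the Z-row RHS becomes 32 − (-10/3)·(15/2) = 57.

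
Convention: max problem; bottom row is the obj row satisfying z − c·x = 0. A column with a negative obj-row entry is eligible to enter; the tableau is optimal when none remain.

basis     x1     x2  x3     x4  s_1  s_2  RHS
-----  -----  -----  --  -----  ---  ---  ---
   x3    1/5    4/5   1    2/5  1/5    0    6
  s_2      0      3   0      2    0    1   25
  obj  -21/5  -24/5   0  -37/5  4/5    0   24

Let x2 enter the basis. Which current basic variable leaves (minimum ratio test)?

x3

Column x2 entries and ratios — x3: 6/(4/5) = 15/2; s_2: 25/3 = 25/3.
Smallest ratio is 15/2 in the row of x3, so x3 leaves.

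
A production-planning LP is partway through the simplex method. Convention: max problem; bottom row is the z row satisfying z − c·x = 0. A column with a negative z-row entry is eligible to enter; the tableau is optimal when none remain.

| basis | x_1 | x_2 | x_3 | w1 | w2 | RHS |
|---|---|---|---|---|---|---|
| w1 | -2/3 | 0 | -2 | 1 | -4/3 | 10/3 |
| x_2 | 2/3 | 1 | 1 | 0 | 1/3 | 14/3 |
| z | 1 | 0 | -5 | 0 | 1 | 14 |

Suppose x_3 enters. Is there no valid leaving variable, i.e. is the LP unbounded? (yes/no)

no

Column x_3 has positive entries in row(s) 2, so the ratio test bounds it — not unbounded.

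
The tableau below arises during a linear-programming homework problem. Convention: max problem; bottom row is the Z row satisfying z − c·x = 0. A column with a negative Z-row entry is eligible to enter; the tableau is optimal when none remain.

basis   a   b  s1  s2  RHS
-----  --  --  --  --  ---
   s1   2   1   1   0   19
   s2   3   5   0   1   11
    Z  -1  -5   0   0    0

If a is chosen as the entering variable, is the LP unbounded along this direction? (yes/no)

Column a has positive entries in row(s) 1, 2, so the ratio test bounds it — not unbounded.

no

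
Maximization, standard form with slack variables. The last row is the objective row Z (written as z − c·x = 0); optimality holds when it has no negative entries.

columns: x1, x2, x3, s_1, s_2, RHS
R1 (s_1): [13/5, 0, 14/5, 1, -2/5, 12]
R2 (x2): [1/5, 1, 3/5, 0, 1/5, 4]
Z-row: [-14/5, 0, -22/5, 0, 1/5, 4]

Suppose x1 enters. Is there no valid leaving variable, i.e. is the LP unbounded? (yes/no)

no

Column x1 has positive entries in row(s) 1, 2, so the ratio test bounds it — not unbounded.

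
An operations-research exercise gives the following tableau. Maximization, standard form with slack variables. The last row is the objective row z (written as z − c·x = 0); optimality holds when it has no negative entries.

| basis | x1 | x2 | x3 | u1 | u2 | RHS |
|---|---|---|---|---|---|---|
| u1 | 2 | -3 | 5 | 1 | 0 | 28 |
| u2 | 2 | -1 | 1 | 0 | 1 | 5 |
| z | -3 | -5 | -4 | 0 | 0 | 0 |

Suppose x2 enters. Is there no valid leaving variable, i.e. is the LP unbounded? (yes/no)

Every constraint-row entry in column x2 is ≤ 0, so increasing x2 is unbounded.

yes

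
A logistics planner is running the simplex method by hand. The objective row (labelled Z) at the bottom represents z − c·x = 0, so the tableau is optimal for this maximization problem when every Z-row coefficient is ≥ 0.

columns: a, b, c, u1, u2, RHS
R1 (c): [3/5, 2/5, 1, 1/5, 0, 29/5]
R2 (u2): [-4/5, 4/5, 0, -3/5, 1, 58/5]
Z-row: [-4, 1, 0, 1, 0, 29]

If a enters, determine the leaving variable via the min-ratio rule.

Column a entries and ratios — c: (29/5)/(3/5) = 29/3; u2: -4/5 ≤ 0, skip.
Smallest ratio is 29/3 in the row of c, so c leaves.

c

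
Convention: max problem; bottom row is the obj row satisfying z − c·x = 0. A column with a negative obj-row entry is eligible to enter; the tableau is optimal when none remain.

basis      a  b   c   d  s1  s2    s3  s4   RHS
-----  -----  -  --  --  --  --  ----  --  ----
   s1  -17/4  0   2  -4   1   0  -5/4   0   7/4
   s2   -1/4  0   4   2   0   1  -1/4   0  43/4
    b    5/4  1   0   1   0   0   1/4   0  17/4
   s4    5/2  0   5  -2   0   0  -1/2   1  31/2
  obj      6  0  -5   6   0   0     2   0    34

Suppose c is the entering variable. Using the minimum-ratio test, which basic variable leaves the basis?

Column c entries and ratios — s1: (7/4)/2 = 7/8; s2: (43/4)/4 = 43/16; b: 0 ≤ 0, skip; s4: (31/2)/5 = 31/10.
Smallest ratio is 7/8 in the row of s1, so s1 leaves.

s1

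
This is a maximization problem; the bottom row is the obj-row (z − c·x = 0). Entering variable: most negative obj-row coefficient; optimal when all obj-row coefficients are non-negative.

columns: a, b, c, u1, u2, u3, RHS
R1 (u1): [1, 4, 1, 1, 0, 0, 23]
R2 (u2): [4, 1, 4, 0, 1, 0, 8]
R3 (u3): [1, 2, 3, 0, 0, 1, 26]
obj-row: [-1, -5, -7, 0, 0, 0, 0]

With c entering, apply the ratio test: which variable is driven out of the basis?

Column c entries and ratios — u1: 23/1 = 23; u2: 8/4 = 2; u3: 26/3 = 26/3.
Smallest ratio is 2 in the row of u2, so u2 leaves.

u2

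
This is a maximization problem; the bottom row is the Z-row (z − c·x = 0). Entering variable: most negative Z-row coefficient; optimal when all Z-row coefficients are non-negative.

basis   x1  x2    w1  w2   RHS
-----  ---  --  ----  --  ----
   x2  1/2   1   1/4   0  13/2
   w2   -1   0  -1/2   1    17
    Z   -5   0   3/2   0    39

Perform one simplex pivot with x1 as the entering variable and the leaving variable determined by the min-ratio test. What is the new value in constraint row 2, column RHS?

30

Ratio test on column x1 — row 1: (13/2)/(1/2) = 13; row 2: entry -1 ≤ 0. Minimum is 13 at row 1 (x2 leaves); pivot element 1/2.
Divide row 1 by 1/2; eliminate column x1 from the other rows.
Row 2 update in column RHS: 17 − (-1)·13 = 30.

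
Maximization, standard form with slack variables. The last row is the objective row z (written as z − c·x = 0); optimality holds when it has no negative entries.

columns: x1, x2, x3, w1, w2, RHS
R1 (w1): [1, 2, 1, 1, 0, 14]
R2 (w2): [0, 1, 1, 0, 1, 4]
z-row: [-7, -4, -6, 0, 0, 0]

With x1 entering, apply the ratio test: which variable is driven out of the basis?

w1

Column x1 entries and ratios — w1: 14/1 = 14; w2: 0 ≤ 0, skip.
Smallest ratio is 14 in the row of w1, so w1 leaves.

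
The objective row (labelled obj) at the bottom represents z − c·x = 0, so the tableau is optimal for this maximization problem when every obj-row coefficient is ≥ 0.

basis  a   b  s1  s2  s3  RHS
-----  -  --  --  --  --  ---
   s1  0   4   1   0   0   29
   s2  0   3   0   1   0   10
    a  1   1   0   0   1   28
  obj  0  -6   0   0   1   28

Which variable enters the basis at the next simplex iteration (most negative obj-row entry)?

Negative obj-row entries: b: -6.
The most negative is -6 in column b, so b enters.

b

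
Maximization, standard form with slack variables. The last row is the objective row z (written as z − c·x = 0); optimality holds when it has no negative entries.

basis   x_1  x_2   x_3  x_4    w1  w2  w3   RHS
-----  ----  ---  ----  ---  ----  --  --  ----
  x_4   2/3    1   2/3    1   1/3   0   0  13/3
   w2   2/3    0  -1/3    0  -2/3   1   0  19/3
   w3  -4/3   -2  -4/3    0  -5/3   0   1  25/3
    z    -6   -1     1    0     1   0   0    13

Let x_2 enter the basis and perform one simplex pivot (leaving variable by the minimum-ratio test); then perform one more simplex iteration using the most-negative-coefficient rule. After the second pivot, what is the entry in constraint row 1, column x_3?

Ratio test on column x_2 — row 1: (13/3)/1 = 13/3; row 2: entry 0 ≤ 0; row 3: entry -2 ≤ 0. Minimum is 13/3 at row 1 (x_4 leaves); pivot element 1.
Divide row 1 by 1; eliminate column x_2 from the other rows.
Second iteration: most negative z-row entry is -16/3 in column x_1, so x_1 enters.
Ratio test on column x_1 — row 1: (13/3)/(2/3) = 13/2; row 2: (19/3)/(2/3) = 19/2; row 3: entry 0 ≤ 0. Minimum is 13/2 at row 1 (x_2 leaves); pivot element 2/3.
Divide row 1 by 2/3; eliminate column x_1 from the other rows.
After both pivots, the entry at constraint row 1, column x_3 is 1.

1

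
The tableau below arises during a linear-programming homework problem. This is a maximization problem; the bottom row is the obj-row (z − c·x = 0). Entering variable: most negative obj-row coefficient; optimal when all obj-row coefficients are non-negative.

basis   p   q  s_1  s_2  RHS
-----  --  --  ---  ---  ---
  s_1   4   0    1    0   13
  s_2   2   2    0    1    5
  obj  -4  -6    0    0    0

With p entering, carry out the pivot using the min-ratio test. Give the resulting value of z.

Ratio test on column p — row 1: 13/4 = 13/4; row 2: 5/2 = 5/2. Minimum is 5/2 at row 2 (s_2 leaves); pivot element 2.
Pivot on row 2; the obj-row RHS becomes 0 − (-4)·(5/2) = 10.

10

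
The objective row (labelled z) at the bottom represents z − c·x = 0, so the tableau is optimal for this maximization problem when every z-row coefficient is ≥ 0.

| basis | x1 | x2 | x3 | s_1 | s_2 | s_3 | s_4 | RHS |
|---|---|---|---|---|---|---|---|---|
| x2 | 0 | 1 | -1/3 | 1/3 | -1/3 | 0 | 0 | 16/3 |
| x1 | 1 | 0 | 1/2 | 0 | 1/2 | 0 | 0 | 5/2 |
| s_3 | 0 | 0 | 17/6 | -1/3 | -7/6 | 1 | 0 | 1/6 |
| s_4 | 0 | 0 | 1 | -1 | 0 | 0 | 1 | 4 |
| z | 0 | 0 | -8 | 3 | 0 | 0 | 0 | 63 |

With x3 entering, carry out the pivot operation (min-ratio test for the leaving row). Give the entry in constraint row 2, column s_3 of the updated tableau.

-3/17

Ratio test on column x3 — row 1: entry -1/3 ≤ 0; row 2: (5/2)/(1/2) = 5; row 3: (1/6)/(17/6) = 1/17; row 4: 4/1 = 4. Minimum is 1/17 at row 3 (s_3 leaves); pivot element 17/6.
Divide row 3 by 17/6; eliminate column x3 from the other rows.
Row 2 update in column s_3: 0 − (1/2)·(6/17) = -3/17.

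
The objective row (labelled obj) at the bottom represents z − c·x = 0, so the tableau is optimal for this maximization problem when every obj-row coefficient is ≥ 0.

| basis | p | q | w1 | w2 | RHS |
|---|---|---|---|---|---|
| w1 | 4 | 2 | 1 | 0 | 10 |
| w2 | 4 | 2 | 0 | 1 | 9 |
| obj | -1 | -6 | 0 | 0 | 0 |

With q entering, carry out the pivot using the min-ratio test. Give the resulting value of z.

27

Ratio test on column q — row 1: 10/2 = 5; row 2: 9/2 = 9/2. Minimum is 9/2 at row 2 (w2 leaves); pivot element 2.
Pivot on row 2; the obj-row RHS becomes 0 − (-6)·(9/2) = 27.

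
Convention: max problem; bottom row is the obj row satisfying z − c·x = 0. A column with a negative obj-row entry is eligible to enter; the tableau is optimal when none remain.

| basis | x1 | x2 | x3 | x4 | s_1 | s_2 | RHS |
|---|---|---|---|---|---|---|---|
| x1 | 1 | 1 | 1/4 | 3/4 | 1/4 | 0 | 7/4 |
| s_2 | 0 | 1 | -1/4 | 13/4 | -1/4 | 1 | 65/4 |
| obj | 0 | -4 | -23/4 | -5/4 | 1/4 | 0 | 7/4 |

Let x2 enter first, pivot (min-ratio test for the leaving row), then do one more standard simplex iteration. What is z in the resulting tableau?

42

Ratio test on column x2 — row 1: (7/4)/1 = 7/4; row 2: (65/4)/1 = 65/4. Minimum is 7/4 at row 1 (x1 leaves); pivot element 1.
Pivot on row 1; the obj-row RHS becomes 7/4 − (-4)·(7/4) = 35/4.
Next entering variable (most negative obj-row entry -19/4): x3.
Ratio test on column x3 — row 1: (7/4)/(1/4) = 7; row 2: entry -1/2 ≤ 0. Minimum is 7 at row 1 (x2 leaves); pivot element 1/4.
After the second pivot the obj-row RHS is 35/4 − (-19/4)·7 = 42.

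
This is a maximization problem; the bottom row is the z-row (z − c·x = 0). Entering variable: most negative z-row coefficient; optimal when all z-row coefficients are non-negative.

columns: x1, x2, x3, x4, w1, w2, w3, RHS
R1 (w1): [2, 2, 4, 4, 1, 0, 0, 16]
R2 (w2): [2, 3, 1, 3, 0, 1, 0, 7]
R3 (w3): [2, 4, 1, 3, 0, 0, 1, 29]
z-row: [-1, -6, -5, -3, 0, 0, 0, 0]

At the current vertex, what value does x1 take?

x1 is not in the basis, so in the current basic feasible solution x1 = 0.

0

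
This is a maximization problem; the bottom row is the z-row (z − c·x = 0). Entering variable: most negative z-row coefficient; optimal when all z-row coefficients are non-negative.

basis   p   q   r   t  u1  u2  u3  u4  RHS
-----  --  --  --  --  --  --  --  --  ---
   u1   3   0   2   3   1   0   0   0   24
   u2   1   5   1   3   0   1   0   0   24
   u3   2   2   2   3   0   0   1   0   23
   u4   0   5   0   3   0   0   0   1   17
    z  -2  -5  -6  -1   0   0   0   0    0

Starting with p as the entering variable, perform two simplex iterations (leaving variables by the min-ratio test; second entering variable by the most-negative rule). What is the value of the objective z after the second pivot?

Ratio test on column p — row 1: 24/3 = 8; row 2: 24/1 = 24; row 3: 23/2 = 23/2; row 4: entry 0 ≤ 0. Minimum is 8 at row 1 (u1 leaves); pivot element 3.
Pivot on row 1; the z-row RHS becomes 0 − (-2)·8 = 16.
Next entering variable (most negative z-row entry -5): q.
Ratio test on column q — row 1: entry 0 ≤ 0; row 2: 16/5 = 16/5; row 3: 7/2 = 7/2; row 4: 17/5 = 17/5. Minimum is 16/5 at row 2 (u2 leaves); pivot element 5.
After the second pivot the z-row RHS is 16 − (-5)·(16/5) = 32.

32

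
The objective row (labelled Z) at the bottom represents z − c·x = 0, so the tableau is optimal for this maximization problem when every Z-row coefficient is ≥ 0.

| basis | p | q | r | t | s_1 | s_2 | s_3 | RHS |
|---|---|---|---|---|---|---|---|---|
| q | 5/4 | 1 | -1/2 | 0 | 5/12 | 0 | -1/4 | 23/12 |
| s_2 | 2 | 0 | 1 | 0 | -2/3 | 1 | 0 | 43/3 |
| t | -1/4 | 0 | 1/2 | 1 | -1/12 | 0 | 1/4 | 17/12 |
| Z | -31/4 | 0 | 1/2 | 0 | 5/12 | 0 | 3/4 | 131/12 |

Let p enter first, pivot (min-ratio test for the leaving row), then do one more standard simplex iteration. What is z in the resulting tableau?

Ratio test on column p — row 1: (23/12)/(5/4) = 23/15; row 2: (43/3)/2 = 43/6; row 3: entry -1/4 ≤ 0. Minimum is 23/15 at row 1 (q leaves); pivot element 5/4.
Pivot on row 1; the Z-row RHS becomes 131/12 − (-31/4)·(23/15) = 114/5.
Next entering variable (most negative Z-row entry -13/5): r.
Ratio test on column r — row 1: entry -2/5 ≤ 0; row 2: (169/15)/(9/5) = 169/27; row 3: (9/5)/(2/5) = 9/2. Minimum is 9/2 at row 3 (t leaves); pivot element 2/5.
After the second pivot the Z-row RHS is 114/5 − (-13/5)·(9/2) = 69/2.

69/2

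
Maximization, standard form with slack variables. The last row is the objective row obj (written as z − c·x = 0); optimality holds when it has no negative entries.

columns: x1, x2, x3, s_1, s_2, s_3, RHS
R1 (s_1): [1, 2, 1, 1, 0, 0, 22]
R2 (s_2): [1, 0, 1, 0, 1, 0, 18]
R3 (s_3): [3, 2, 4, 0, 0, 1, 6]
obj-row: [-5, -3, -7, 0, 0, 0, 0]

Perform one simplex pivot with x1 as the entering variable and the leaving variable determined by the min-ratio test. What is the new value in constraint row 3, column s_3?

1/3

Ratio test on column x1 — row 1: 22/1 = 22; row 2: 18/1 = 18; row 3: 6/3 = 2. Minimum is 2 at row 3 (s_3 leaves); pivot element 3.
Divide row 3 by 3; eliminate column x1 from the other rows.
In the new row 3, the s_3 entry is the old entry divided by the pivot: 1/3 = 1/3.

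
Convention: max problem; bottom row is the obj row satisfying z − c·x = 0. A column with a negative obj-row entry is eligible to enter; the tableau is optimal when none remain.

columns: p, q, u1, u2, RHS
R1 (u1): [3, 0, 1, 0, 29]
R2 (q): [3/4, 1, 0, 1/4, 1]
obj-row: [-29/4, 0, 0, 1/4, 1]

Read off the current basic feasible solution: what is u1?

29

u1 is basic (row 1); its value is the RHS of that row, 29.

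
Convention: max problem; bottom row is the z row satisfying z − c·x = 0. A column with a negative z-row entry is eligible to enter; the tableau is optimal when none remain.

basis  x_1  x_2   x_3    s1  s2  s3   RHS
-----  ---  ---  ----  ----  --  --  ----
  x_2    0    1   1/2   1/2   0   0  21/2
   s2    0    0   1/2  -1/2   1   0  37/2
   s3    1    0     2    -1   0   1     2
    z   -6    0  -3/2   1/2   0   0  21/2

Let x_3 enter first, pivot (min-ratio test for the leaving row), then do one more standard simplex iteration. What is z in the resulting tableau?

Ratio test on column x_3 — row 1: (21/2)/(1/2) = 21; row 2: (37/2)/(1/2) = 37; row 3: 2/2 = 1. Minimum is 1 at row 3 (s3 leaves); pivot element 2.
Pivot on row 3; the z-row RHS becomes 21/2 − (-3/2)·1 = 12.
Next entering variable (most negative z-row entry -21/4): x_1.
Ratio test on column x_1 — row 1: entry -1/4 ≤ 0; row 2: entry -1/4 ≤ 0; row 3: 1/(1/2) = 2. Minimum is 2 at row 3 (x_3 leaves); pivot element 1/2.
After the second pivot the z-row RHS is 12 − (-21/4)·2 = 45/2.

45/2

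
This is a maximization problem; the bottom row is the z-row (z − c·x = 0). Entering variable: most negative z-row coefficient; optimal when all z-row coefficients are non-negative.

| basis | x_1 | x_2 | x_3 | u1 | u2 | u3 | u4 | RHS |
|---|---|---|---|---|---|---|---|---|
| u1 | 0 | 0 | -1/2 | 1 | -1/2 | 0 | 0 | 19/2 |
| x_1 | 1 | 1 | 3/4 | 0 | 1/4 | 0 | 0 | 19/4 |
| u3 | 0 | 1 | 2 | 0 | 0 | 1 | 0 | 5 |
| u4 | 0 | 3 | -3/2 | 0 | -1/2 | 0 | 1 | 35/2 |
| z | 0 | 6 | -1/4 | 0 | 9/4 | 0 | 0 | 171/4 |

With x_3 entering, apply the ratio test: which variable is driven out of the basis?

Column x_3 entries and ratios — u1: -1/2 ≤ 0, skip; x_1: (19/4)/(3/4) = 19/3; u3: 5/2 = 5/2; u4: -3/2 ≤ 0, skip.
Smallest ratio is 5/2 in the row of u3, so u3 leaves.

u3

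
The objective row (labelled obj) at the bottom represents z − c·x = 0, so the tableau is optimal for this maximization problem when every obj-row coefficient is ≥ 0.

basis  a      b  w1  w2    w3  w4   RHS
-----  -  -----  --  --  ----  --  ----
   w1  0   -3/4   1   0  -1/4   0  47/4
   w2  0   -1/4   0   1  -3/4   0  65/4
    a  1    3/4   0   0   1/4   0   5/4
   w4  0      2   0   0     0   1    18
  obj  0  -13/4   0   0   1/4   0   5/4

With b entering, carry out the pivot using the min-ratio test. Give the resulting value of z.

Ratio test on column b — row 1: entry -3/4 ≤ 0; row 2: entry -1/4 ≤ 0; row 3: (5/4)/(3/4) = 5/3; row 4: 18/2 = 9. Minimum is 5/3 at row 3 (a leaves); pivot element 3/4.
Pivot on row 3; the obj-row RHS becomes 5/4 − (-13/4)·(5/3) = 20/3.

20/3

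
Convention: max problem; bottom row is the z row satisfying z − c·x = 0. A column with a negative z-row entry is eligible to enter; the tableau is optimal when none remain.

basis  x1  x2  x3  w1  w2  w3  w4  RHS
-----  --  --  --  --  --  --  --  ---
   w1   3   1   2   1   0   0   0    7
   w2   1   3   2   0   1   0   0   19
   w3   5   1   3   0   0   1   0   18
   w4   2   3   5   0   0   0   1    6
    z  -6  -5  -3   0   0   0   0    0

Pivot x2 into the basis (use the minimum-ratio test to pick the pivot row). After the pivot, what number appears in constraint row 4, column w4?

1/3

Ratio test on column x2 — row 1: 7/1 = 7; row 2: 19/3 = 19/3; row 3: 18/1 = 18; row 4: 6/3 = 2. Minimum is 2 at row 4 (w4 leaves); pivot element 3.
Divide row 4 by 3; eliminate column x2 from the other rows.
In the new row 4, the w4 entry is the old entry divided by the pivot: 1/3 = 1/3.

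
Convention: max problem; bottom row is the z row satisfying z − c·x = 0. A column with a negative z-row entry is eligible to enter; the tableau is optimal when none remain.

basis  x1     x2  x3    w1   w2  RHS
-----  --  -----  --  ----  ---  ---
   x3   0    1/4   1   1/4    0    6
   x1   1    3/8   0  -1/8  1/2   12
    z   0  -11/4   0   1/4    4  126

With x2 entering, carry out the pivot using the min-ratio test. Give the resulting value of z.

Ratio test on column x2 — row 1: 6/(1/4) = 24; row 2: 12/(3/8) = 32. Minimum is 24 at row 1 (x3 leaves); pivot element 1/4.
Pivot on row 1; the z-row RHS becomes 126 − (-11/4)·24 = 192.

192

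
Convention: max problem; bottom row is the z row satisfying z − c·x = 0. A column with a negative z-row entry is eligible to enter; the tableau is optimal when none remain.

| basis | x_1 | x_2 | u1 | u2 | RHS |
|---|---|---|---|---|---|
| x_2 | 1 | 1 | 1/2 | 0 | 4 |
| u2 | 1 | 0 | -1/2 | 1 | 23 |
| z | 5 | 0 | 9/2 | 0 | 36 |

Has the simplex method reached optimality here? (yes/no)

Every z-row coefficient is ≥ 0, so the tableau is optimal.

yes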